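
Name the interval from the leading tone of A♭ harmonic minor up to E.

major sixth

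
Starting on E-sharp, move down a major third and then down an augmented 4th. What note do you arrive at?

A major third down from E# is C# (letter C, 4 semitones down).
An augmented fourth down from C# is G (letter G, 6 semitones down).

G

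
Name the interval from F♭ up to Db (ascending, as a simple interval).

major sixth

Counting letters F–G–A–B–C–D gives a sixth.
Fb→Db = 9 semitones, exactly the major sixth.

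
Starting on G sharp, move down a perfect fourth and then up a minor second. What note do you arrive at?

E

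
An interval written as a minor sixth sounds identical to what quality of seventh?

doubly diminished

A minor sixth spans 8 semitones.
A seventh spanning 8 semitones is doubly diminished (the major seventh is 11).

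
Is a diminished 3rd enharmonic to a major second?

Yes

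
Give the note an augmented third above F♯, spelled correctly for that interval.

F up a major third is A, so the target letter is A.
From F#, an augmented third is 5 semitones up: A##.

A##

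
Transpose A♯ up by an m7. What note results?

G#

A seventh above A lands on the letter G.
A minor seventh spans 10 semitones, so A# moves to pitch class 8. On the letter G that is G#.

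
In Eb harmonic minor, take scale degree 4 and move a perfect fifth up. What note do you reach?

Scale degree 4 of Eb harmonic minor is Ab.
A perfect fifth (7 semitones) above Ab lands on the letter E, giving Eb.

Eb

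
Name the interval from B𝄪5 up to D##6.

minor third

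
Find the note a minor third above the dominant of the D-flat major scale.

The dominant of Db major is Ab.
A minor third (3 semitones) above Ab lands on the letter C, giving Cb.

Cb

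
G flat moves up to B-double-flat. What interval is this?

minor third

The letter names run G→B, a span of 2 letter steps, so the interval is some kind of third.
Gb to Bbb is 3 semitones. A major third is 4, so 3 makes it minor.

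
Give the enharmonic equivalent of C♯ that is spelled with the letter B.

B##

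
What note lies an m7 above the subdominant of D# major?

F#

The subdominant of D# major is G#.
A minor seventh (10 semitones) above G# lands on the letter F, giving F#.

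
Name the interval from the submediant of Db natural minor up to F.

The submediant of Db natural minor is Bbb.
Bbb up to F: letters B→F make it a fifth; 8 semitones makes it augmented.

augmented fifth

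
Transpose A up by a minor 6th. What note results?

F

A sixth above A lands on the letter F.
A minor sixth spans 8 semitones, so A moves to pitch class 5. On the letter F that is F.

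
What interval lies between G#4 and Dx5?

augmented fifth

Counting letters G–A–B–C–D gives a fifth.
G#→D## = 8 semitones, 1 wider than the perfect fifth (7), so augmented.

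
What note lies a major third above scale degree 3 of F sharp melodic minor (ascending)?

C#

Scale degree 3 of F# melodic minor (ascending) is A.
A major third (4 semitones) above A lands on the letter C, giving C#.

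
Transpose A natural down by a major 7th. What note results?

A down a major seventh is Bb, so the target letter is B.
From A, a major seventh is 11 semitones down: Bb.

Bb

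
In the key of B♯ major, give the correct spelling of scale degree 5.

Degree 5 takes the letter 4 steps above B, which is F.
In major, degree 5 sits 7 semitones above the tonic. B# + 7 semitones is pitch class 7, spelled on F as F##.

F##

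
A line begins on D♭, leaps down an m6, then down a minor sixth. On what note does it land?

A minor sixth down from Db is F (letter F, 8 semitones down).
A minor sixth down from F is A (letter A, 8 semitones down).

A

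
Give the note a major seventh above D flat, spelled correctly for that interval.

C

A seventh above D lands on the letter C.
A major seventh spans 11 semitones, so Db moves to pitch class 0. On the letter C that is C.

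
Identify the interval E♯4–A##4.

augmented fourth

Counting letters E–F–G–A gives a fourth.
E#→A## = 6 semitones, 1 wider than the perfect fourth (5), so augmented.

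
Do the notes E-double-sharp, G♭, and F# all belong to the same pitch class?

Yes

E## is pitch class 6; Gb is pitch class 6; F# is pitch class 6.
All spellings map to pitch class 6, so they are enharmonically equivalent.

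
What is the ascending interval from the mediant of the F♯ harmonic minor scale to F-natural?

The mediant of F# harmonic minor is A.
A up to F: letters A→F make it a sixth; 8 semitones makes it minor.

minor sixth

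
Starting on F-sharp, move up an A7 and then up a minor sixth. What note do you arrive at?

An augmented seventh up from F# is E## (letter E, 12 semitones up).
A minor sixth up from E## is C## (letter C, 8 semitones up).

C##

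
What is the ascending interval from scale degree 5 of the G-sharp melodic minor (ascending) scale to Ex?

Scale degree 5 of G# melodic minor (ascending) is D#.
D# up to E##: letters D→E make it a second; 3 semitones makes it augmented.

augmented second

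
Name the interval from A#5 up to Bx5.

augmented second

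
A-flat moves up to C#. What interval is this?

Counting letters A–B–C gives a third.
Ab→C# = 5 semitones, 1 wider than the major third (4), so augmented.

augmented third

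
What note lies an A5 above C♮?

G#

C up a perfect fifth is G, so the target letter is G.
From C, an augmented fifth is 8 semitones up: G#.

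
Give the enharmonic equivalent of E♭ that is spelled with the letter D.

Eb is pitch class 3. The letter D alone is pitch class 2.
To reach pitch class 3 from D requires an offset of +1 semitone, i.e. sharp: D#.

D#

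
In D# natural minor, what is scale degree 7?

Degree 7 takes the letter 6 steps above D, which is C.
In natural minor, degree 7 sits 10 semitones above the tonic. D# + 10 semitones is pitch class 1, spelled on C as C#.

C#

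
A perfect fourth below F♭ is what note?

Cb

A fourth below F lands on the letter C.
A perfect fourth spans 5 semitones, so Fb moves to pitch class 11. On the letter C that is Cb.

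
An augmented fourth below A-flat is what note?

Ebb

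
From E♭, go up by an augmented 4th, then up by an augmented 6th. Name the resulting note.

F##

An augmented fourth up from Eb is A (letter A, 6 semitones up).
An augmented sixth up from A is F## (letter F, 10 semitones up).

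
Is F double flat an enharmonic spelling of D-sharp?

Yes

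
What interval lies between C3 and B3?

Counting letters C–D–E–F–G–A–B gives a seventh.
C→B = 11 semitones, exactly the major seventh.

major seventh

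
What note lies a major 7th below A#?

A seventh below A lands on the letter B.
A major seventh spans 11 semitones, so A# moves to pitch class 11. On the letter B that is B.

B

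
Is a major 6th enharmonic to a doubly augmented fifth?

Yes

A major sixth spans 9 semitones; a doubly augmented fifth spans 9.
They are enharmonically equivalent.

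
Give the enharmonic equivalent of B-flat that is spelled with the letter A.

Plain A sits 1 semitone below Bb, so on the letter A the same pitch needs a sharp: A#.

A#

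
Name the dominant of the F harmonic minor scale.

C

The F harmonic minor scale runs F G Ab Bb C Db E.
Degree 5 is C.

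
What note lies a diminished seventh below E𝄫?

E down a major seventh is F, so the target letter is F.
From Ebb, a diminished seventh is 9 semitones down: F.

F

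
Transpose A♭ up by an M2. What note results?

A up a major second is B, so the target letter is B.
From Ab, a major second is 2 semitones up: Bb.

Bb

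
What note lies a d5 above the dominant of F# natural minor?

G

The dominant of F# natural minor is C#.
A diminished fifth (6 semitones) above C# lands on the letter G, giving G.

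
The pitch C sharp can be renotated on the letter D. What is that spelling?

Plain D sits 1 semitone above C#, so on the letter D the same pitch needs a flat: Db.

Db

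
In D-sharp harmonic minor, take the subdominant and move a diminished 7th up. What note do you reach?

The subdominant of D# harmonic minor is G#.
A diminished seventh (9 semitones) above G# lands on the letter F, giving F.

F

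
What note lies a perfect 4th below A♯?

E#

A fourth below A lands on the letter E.
A perfect fourth spans 5 semitones, so A# moves to pitch class 5. On the letter E that is E#.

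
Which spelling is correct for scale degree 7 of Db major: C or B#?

C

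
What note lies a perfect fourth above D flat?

Gb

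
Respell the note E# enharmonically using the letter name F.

E# is pitch class 5. The letter F alone is pitch class 5.
Pitch class 5 on F needs no accidental: F.

F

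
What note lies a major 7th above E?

E up a major seventh is D#, so the target letter is D.
From E, a major seventh is 11 semitones up: D#.

D#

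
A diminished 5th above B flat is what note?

A fifth above B lands on the letter F.
A diminished fifth spans 6 semitones, so Bb moves to pitch class 4. On the letter F that is Fb.

Fb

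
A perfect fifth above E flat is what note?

Bb

A fifth above E lands on the letter B.
A perfect fifth spans 7 semitones, so Eb moves to pitch class 10. On the letter B that is Bb.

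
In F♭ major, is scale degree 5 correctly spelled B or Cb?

Each scale degree takes a distinct letter name. Degree 5 of a scale on F must use the letter C.
Cb and B are enharmonically the same pitch, but only Cb uses the letter C, so it is the correct spelling here.

Cb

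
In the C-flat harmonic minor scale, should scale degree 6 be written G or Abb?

Each scale degree takes a distinct letter name. Degree 6 of a scale on C must use the letter A.
Abb and G are enharmonically the same pitch, but only Abb uses the letter A, so it is the correct spelling here.

Abb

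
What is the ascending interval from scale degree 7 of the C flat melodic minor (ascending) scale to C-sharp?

augmented second

Scale degree 7 of Cb melodic minor (ascending) is Bb.
Bb up to C#: letters B→C make it a second; 3 semitones makes it augmented.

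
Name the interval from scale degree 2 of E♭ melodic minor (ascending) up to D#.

augmented sixth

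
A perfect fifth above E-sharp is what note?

A fifth above E lands on the letter B.
A perfect fifth spans 7 semitones, so E# moves to pitch class 0. On the letter B that is B#.

B#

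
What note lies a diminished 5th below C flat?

F

C down a perfect fifth is F, so the target letter is F.
From Cb, a diminished fifth is 6 semitones down: F.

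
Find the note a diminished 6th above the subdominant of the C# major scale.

Db

The subdominant of C# major is F#.
A diminished sixth (7 semitones) above F# lands on the letter D, giving Db.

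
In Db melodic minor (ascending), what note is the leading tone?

C

Degree 7 takes the letter 6 steps above D, which is C.
In melodic minor (ascending), degree 7 sits 11 semitones above the tonic. Db + 11 semitones is pitch class 0, spelled on C as C.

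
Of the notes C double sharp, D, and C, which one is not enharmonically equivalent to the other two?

C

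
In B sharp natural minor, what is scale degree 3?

D#

The B# natural minor scale runs B# C## D# E# F## G# A#.
Degree 3 is D#.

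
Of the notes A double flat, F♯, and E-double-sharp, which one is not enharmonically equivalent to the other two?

Abb

In 12-tone equal temperament, enharmonic equivalents share a pitch class. Abb is pitch class 7; F# is pitch class 6; E## is pitch class 6.
F# and E## share pitch class 6, while Abb is pitch class 7.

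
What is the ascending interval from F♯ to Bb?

The letter names run F→B, a span of 3 letter steps, so the interval is some kind of fourth.
F# to Bb is 4 semitones. A perfect fourth is 5, so 4 makes it diminished.

diminished fourth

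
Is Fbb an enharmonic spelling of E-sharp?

No

Two spellings are enharmonically equivalent only if they share a pitch class.
Here Fbb → 3, E# → 5; 3 ≠ 5, so they are not.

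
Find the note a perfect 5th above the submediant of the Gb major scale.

The submediant of Gb major is Eb.
A perfect fifth (7 semitones) above Eb lands on the letter B, giving Bb.

Bb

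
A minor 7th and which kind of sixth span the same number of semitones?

augmented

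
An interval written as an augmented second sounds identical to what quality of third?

An augmented second spans 3 semitones.
A third spanning 3 semitones is minor (the major third is 4).

minor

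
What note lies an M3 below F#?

F down a major third is Db, so the target letter is D.
From F#, a major third is 4 semitones down: D.

D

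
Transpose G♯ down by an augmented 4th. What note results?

G down a perfect fourth is D, so the target letter is D.
From G#, an augmented fourth is 6 semitones down: D.

D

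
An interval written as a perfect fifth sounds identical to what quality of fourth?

A perfect fifth spans 7 semitones.
A fourth spanning 7 semitones is doubly augmented (the perfect fourth is 5).

doubly augmented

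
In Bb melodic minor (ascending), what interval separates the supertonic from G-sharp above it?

augmented fifth

The supertonic of Bb melodic minor (ascending) is C.
C up to G#: letters C→G make it a fifth; 8 semitones makes it augmented.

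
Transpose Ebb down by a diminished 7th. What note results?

F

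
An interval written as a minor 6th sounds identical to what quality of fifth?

augmented

A minor sixth spans 8 semitones.
A fifth spanning 8 semitones is augmented (the perfect fifth is 7).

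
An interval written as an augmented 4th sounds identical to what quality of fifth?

diminished

An augmented fourth spans 6 semitones.
A fifth spanning 6 semitones is diminished (the perfect fifth is 7).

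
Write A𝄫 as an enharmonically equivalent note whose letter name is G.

Abb is pitch class 7. The letter G alone is pitch class 7.
Pitch class 7 on G needs no accidental: G.

G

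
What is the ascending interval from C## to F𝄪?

perfect fourth

Counting letters C–D–E–F gives a fourth.
C##→F## = 5 semitones, exactly the perfect fourth.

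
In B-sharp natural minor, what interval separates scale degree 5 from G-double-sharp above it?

Scale degree 5 of B# natural minor is F##.
F## up to G##: letters F→G make it a second; 2 semitones makes it major.

major second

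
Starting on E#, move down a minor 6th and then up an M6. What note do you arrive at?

E##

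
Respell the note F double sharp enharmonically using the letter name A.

F## is pitch class 7. The letter A alone is pitch class 9.
To reach pitch class 7 from A requires an offset of -2 semitones, i.e. double flat: Abb.

Abb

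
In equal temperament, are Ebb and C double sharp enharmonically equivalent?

Ebb is pitch class 2; C## is pitch class 2.
All spellings map to pitch class 2, so they are enharmonically equivalent.

Yes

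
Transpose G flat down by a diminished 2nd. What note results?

G down a major second is F, so the target letter is F.
From Gb, a diminished second is 0 semitones down: F#.

F#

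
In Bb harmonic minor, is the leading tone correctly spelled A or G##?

A

Each scale degree takes a distinct letter name. Degree 7 of a scale on B must use the letter A.
A and G## are enharmonically the same pitch, but only A uses the letter A, so it is the correct spelling here.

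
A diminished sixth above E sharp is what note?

C

E up a major sixth is C#, so the target letter is C.
From E#, a diminished sixth is 7 semitones up: C.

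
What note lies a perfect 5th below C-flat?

Fb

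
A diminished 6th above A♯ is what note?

F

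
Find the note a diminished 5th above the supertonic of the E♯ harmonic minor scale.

C#

The supertonic of E# harmonic minor is F##.
A diminished fifth (6 semitones) above F## lands on the letter C, giving C#.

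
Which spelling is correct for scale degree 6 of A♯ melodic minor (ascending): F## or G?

Each scale degree takes a distinct letter name. Degree 6 of a scale on A must use the letter F.
F## and G are enharmonically the same pitch, but only F## uses the letter F, so it is the correct spelling here.

F##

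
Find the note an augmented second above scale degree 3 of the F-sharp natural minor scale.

Scale degree 3 of F# natural minor is A.
An augmented second (3 semitones) above A lands on the letter B, giving B#.

B#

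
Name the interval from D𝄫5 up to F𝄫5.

Counting letters D–E–F gives a third.
Dbb→Fbb = 3 semitones, 1 narrower than the major third (4), so minor.

minor third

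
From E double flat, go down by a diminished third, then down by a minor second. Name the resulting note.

B

A diminished third down from Ebb is C (letter C, 2 semitones down).
A minor second down from C is B (letter B, 1 semitone down).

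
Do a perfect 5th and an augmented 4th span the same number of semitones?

No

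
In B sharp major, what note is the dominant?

F##

Degree 5 takes the letter 4 steps above B, which is F.
In major, degree 5 sits 7 semitones above the tonic. B# + 7 semitones is pitch class 7, spelled on F as F##.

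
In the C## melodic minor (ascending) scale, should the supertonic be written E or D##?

D##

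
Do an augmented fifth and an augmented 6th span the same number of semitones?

No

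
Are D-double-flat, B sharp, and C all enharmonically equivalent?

Yes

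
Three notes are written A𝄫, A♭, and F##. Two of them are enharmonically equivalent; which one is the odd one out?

In 12-tone equal temperament, enharmonic equivalents share a pitch class. Abb is pitch class 7; Ab is pitch class 8; F## is pitch class 7.
Abb and F## share pitch class 7, while Ab is pitch class 8.

Ab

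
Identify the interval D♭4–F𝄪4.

The letter names run D→F, a span of 2 letter steps, so the interval is some kind of third.
Db to F## is 6 semitones. A major third is 4, so 6 makes it doubly augmented.

doubly augmented third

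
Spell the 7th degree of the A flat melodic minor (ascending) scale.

Degree 7 takes the letter 6 steps above A, which is G.
In melodic minor (ascending), degree 7 sits 11 semitones above the tonic. Ab + 11 semitones is pitch class 7, spelled on G as G.

G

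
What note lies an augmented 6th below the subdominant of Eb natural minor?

Cbb

The subdominant of Eb natural minor is Ab.
An augmented sixth (10 semitones) below Ab lands on the letter C, giving Cbb.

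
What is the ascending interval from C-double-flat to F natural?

doubly augmented fourth

Counting letters C–D–E–F gives a fourth.
Cbb→F = 7 semitones, 2 wider than the perfect fourth (5), so doubly augmented.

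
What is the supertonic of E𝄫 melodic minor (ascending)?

Fb

The Ebb melodic minor (ascending) scale runs Ebb Fb Gbb Abb Bbb Cb Db.
Degree 2 is Fb.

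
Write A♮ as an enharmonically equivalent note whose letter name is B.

A is pitch class 9. The letter B alone is pitch class 11.
To reach pitch class 9 from B requires an offset of -2 semitones, i.e. double flat: Bbb.

Bbb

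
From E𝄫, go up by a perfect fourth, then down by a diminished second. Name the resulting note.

G

A perfect fourth up from Ebb is Abb (letter A, 5 semitones up).
A diminished second down from Abb is G (letter G, 0 semitones down).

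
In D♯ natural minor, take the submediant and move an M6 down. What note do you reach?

D

The submediant of D# natural minor is B.
A major sixth (9 semitones) below B lands on the letter D, giving D.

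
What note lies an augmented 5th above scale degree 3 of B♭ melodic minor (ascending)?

A

Scale degree 3 of Bb melodic minor (ascending) is Db.
An augmented fifth (8 semitones) above Db lands on the letter A, giving A.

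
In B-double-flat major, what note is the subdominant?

Degree 4 takes the letter 3 steps above B, which is E.
In major, degree 4 sits 5 semitones above the tonic. Bbb + 5 semitones is pitch class 2, spelled on E as Ebb.

Ebb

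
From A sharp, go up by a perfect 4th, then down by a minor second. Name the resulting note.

C##

A perfect fourth up from A# is D# (letter D, 5 semitones up).
A minor second down from D# is C## (letter C, 1 semitone down).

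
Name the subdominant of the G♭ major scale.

The Gb major scale runs Gb Ab Bb Cb Db Eb F.
Degree 4 is Cb.

Cb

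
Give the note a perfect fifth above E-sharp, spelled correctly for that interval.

A fifth above E lands on the letter B.
A perfect fifth spans 7 semitones, so E# moves to pitch class 0. On the letter B that is B#.

B#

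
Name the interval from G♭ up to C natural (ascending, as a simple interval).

Counting letters G–A–B–C gives a fourth.
Gb→C = 6 semitones, 1 wider than the perfect fourth (5), so augmented.

augmented fourth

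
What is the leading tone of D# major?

The D# major scale runs D# E# F## G# A# B# C##.
Degree 7 is C##.

C##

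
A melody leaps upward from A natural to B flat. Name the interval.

The letter names run A→B, a span of 1 letter step, so the interval is some kind of second.
A to Bb is 1 semitone. A major second is 2, so 1 makes it minor.

minor second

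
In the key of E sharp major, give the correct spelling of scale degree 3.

G##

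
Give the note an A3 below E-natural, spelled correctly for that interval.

Cb

A third below E lands on the letter C.
An augmented third spans 5 semitones, so E moves to pitch class 11. On the letter C that is Cb.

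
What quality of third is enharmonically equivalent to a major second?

A major second spans 2 semitones.
A third spanning 2 semitones is diminished (the major third is 4).

diminished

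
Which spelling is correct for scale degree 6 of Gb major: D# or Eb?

Eb

Each scale degree takes a distinct letter name. Degree 6 of a scale on G must use the letter E.
Eb and D# are enharmonically the same pitch, but only Eb uses the letter E, so it is the correct spelling here.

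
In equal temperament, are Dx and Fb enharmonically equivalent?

D## = pitch class 4 and Fb = pitch class 4 — the same pitch class, so they are enharmonic equivalents.

Yes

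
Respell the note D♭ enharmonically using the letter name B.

B##

Db is pitch class 1. The letter B alone is pitch class 11.
To reach pitch class 1 from B requires an offset of +2 semitones, i.e. double sharp: B##.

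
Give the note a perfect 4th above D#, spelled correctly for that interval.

D up a perfect fourth is G, so the target letter is G.
From D#, a perfect fourth is 5 semitones up: G#.

G#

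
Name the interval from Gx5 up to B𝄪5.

Counting letters G–A–B gives a third.
G##→B## = 4 semitones, exactly the major third.

major third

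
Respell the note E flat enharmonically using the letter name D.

Plain D sits 1 semitone below Eb, so on the letter D the same pitch needs a sharp: D#.

D#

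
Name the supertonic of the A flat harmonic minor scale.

The Ab harmonic minor scale runs Ab Bb Cb Db Eb Fb G.
Degree 2 is Bb.

Bb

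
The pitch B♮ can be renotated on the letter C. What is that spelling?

Cb

Plain C sits 1 semitone above B, so on the letter C the same pitch needs a flat: Cb.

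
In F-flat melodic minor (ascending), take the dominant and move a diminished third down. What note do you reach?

A

The dominant of Fb melodic minor (ascending) is Cb.
A diminished third (2 semitones) below Cb lands on the letter A, giving A.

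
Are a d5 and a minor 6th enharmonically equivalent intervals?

A diminished fifth spans 6 semitones; a minor sixth spans 8.
The spans differ, so they are not enharmonic equivalents.

No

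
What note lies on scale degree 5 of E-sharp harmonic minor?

B#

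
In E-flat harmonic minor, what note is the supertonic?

F

The Eb harmonic minor scale runs Eb F Gb Ab Bb Cb D.
Degree 2 is F.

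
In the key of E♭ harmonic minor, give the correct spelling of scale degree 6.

The Eb harmonic minor scale runs Eb F Gb Ab Bb Cb D.
Degree 6 is Cb.

Cb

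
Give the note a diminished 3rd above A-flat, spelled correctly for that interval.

A up a major third is C#, so the target letter is C.
From Ab, a diminished third is 2 semitones up: Cbb.

Cbb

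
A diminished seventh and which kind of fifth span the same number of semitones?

doubly augmented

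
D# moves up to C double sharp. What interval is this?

Counting letters D–E–F–G–A–B–C gives a seventh.
D#→C## = 11 semitones, exactly the major seventh.

major seventh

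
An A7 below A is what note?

Bbb

A seventh below A lands on the letter B.
An augmented seventh spans 12 semitones, so A moves to pitch class 9. On the letter B that is Bbb.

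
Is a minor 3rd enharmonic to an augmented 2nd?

Yes

A minor third spans 3 semitones; an augmented second spans 3.
They are enharmonically equivalent.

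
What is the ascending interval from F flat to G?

Counting letters F–G gives a second.
Fb→G = 3 semitones, 1 wider than the major second (2), so augmented.

augmented second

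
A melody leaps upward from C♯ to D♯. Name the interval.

major second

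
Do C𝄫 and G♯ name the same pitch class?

Two spellings are enharmonically equivalent only if they share a pitch class.
Here Cbb → 10, G# → 8; 8 ≠ 10, so they are not.

No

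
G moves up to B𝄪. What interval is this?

Counting letters G–A–B gives a third.
G→B## = 6 semitones, 2 wider than the major third (4), so doubly augmented.

doubly augmented third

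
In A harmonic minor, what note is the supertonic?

The A harmonic minor scale runs A B C D E F G#.
Degree 2 is B.

B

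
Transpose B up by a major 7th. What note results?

A#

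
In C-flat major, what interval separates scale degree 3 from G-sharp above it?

augmented third

Scale degree 3 of Cb major is Eb.
Eb up to G#: letters E→G make it a third; 5 semitones makes it augmented.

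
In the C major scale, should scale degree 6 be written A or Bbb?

A

Each scale degree takes a distinct letter name. Degree 6 of a scale on C must use the letter A.
A and Bbb are enharmonically the same pitch, but only A uses the letter A, so it is the correct spelling here.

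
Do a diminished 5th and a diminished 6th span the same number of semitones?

A diminished fifth spans 6 semitones; a diminished sixth spans 7.
The spans differ, so they are not enharmonic equivalents.

No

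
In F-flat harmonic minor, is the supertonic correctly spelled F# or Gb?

Each scale degree takes a distinct letter name. Degree 2 of a scale on F must use the letter G.
Gb and F# are enharmonically the same pitch, but only Gb uses the letter G, so it is the correct spelling here.

Gb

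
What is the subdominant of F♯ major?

B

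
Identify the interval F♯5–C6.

Counting letters F–G–A–B–C gives a fifth.
F#→C = 6 semitones, 1 narrower than the perfect fifth (7), so diminished.

diminished fifth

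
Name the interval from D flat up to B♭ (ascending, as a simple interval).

major sixth

The letter names run D→B, a span of 5 letter steps, so the interval is some kind of sixth.
Db to Bb is 9 semitones. A major sixth is 9, so 9 makes it major.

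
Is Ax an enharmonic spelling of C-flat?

Yes

A## is pitch class 11; Cb is pitch class 11.
All spellings map to pitch class 11, so they are enharmonically equivalent.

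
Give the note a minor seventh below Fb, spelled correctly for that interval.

F down a major seventh is Gb, so the target letter is G.
From Fb, a minor seventh is 10 semitones down: Gb.

Gb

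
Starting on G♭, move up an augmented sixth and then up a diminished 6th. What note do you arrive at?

An augmented sixth up from Gb is E (letter E, 10 semitones up).
A diminished sixth up from E is Cb (letter C, 7 semitones up).

Cb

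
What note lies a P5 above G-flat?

Db

A fifth above G lands on the letter D.
A perfect fifth spans 7 semitones, so Gb moves to pitch class 1. On the letter D that is Db.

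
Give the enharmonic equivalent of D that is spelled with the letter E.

Plain E sits 2 semitones above D, so on the letter E the same pitch needs a double flat: Ebb.

Ebb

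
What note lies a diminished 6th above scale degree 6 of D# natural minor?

Gb

Scale degree 6 of D# natural minor is B.
A diminished sixth (7 semitones) above B lands on the letter G, giving Gb.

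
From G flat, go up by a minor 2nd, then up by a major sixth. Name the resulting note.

Fb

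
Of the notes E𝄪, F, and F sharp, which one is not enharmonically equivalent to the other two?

In 12-tone equal temperament, enharmonic equivalents share a pitch class. E## is pitch class 6; F is pitch class 5; F# is pitch class 6.
E## and F# share pitch class 6, while F is pitch class 5.

F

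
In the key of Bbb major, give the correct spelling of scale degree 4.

The Bbb major scale runs Bbb Cb Db Ebb Fb Gb Ab.
Degree 4 is Ebb.

Ebb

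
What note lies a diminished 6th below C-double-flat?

Eb

A sixth below C lands on the letter E.
A diminished sixth spans 7 semitones, so Cbb moves to pitch class 3. On the letter E that is Eb.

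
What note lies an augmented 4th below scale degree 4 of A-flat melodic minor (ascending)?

Abb

Scale degree 4 of Ab melodic minor (ascending) is Db.
An augmented fourth (6 semitones) below Db lands on the letter A, giving Abb.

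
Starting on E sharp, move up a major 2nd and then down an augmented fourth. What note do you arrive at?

C#

A major second up from E# is F## (letter F, 2 semitones up).
An augmented fourth down from F## is C# (letter C, 6 semitones down).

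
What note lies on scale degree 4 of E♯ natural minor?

A#

The E# natural minor scale runs E# F## G# A# B# C# D#.
Degree 4 is A#.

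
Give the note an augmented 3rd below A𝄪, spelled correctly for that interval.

F#

A third below A lands on the letter F.
An augmented third spans 5 semitones, so A## moves to pitch class 6. On the letter F that is F#.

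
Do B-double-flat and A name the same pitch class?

Yes

Bbb = pitch class 9 and A = pitch class 9 — the same pitch class, so they are enharmonic equivalents.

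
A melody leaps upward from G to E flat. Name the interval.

minor sixth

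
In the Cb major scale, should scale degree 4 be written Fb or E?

Each scale degree takes a distinct letter name. Degree 4 of a scale on C must use the letter F.
Fb and E are enharmonically the same pitch, but only Fb uses the letter F, so it is the correct spelling here.

Fb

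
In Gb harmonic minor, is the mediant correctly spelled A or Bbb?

Bbb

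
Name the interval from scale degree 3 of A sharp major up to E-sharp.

minor third

Scale degree 3 of A# major is C##.
C## up to E#: letters C→E make it a third; 3 semitones makes it minor.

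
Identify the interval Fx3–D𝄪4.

The letter names run F→D, a span of 5 letter steps, so the interval is some kind of sixth.
F## to D## is 9 semitones. A major sixth is 9, so 9 makes it major.

major sixth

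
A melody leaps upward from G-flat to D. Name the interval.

The letter names run G→D, a span of 4 letter steps, so the interval is some kind of fifth.
Gb to D is 8 semitones. A perfect fifth is 7, so 8 makes it augmented.

augmented fifth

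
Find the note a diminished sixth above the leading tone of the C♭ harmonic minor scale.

Gbb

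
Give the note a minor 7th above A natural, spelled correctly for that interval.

G

A up a major seventh is G#, so the target letter is G.
From A, a minor seventh is 10 semitones up: G.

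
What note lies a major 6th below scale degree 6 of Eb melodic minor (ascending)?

Eb

Scale degree 6 of Eb melodic minor (ascending) is C.
A major sixth (9 semitones) below C lands on the letter E, giving Eb.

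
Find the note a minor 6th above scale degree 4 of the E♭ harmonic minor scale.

Scale degree 4 of Eb harmonic minor is Ab.
A minor sixth (8 semitones) above Ab lands on the letter F, giving Fb.

Fb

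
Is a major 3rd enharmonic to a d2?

A major third spans 4 semitones; a diminished second spans 0.
The spans differ, so they are not enharmonic equivalents.

No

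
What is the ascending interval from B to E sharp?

augmented fourth

The letter names run B→E, a span of 3 letter steps, so the interval is some kind of fourth.
B to E# is 6 semitones. A perfect fourth is 5, so 6 makes it augmented.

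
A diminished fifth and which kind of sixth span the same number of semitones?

A diminished fifth spans 6 semitones.
A sixth spanning 6 semitones is doubly diminished (the major sixth is 9).

doubly diminished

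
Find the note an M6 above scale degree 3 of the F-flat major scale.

F

Scale degree 3 of Fb major is Ab.
A major sixth (9 semitones) above Ab lands on the letter F, giving F.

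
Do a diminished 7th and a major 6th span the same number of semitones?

A diminished seventh spans 9 semitones; a major sixth spans 9.
They are enharmonically equivalent.

Yes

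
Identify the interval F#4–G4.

Counting letters F–G gives a second.
F#→G = 1 semitone, 1 narrower than the major second (2), so minor.

minor second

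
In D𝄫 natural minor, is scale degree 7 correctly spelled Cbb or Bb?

Each scale degree takes a distinct letter name. Degree 7 of a scale on D must use the letter C.
Cbb and Bb are enharmonically the same pitch, but only Cbb uses the letter C, so it is the correct spelling here.

Cbb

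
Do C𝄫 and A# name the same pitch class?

Cbb is pitch class 10; A# is pitch class 10.
All spellings map to pitch class 10, so they are enharmonically equivalent.

Yes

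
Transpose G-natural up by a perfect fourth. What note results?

G up a perfect fourth is C, so the target letter is C.
From G, a perfect fourth is 5 semitones up: C.

C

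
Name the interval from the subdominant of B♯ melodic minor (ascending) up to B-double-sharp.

The subdominant of B# melodic minor (ascending) is E#.
E# up to B##: letters E→B make it a fifth; 8 semitones makes it augmented.

augmented fifth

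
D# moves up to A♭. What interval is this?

doubly diminished fifth

Counting letters D–E–F–G–A gives a fifth.
D#→Ab = 5 semitones, 2 narrower than the perfect fifth (7), so doubly diminished.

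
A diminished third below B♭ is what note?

A third below B lands on the letter G.
A diminished third spans 2 semitones, so Bb moves to pitch class 8. On the letter G that is G#.

G#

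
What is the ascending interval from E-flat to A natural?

Counting letters E–F–G–A gives a fourth.
Eb→A = 6 semitones, 1 wider than the perfect fourth (5), so augmented.

augmented fourth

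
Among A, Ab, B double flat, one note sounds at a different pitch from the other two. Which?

Ab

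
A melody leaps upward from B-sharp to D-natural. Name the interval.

Counting letters B–C–D gives a third.
B#→D = 2 semitones, 2 narrower than the major third (4), so diminished.

diminished third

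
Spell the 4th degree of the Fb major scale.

Bbb

Degree 4 takes the letter 3 steps above F, which is B.
In major, degree 4 sits 5 semitones above the tonic. Fb + 5 semitones is pitch class 9, spelled on B as Bbb.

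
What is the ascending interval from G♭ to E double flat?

Counting letters G–A–B–C–D–E gives a sixth.
Gb→Ebb = 8 semitones, 1 narrower than the major sixth (9), so minor.

minor sixth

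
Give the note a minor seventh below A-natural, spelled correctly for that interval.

B

A seventh below A lands on the letter B.
A minor seventh spans 10 semitones, so A moves to pitch class 11. On the letter B that is B.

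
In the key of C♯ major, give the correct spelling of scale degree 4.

F#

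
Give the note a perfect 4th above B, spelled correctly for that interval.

E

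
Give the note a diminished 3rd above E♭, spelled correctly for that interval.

A third above E lands on the letter G.
A diminished third spans 2 semitones, so Eb moves to pitch class 5. On the letter G that is Gbb.

Gbb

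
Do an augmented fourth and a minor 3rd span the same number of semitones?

No

An augmented fourth spans 6 semitones; a minor third spans 3.
The spans differ, so they are not enharmonic equivalents.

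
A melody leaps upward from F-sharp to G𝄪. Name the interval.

The letter names run F→G, a span of 1 letter step, so the interval is some kind of second.
F# to G## is 3 semitones. A major second is 2, so 3 makes it augmented.

augmented second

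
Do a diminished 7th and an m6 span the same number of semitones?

No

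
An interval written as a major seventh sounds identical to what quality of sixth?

A major seventh spans 11 semitones.
A sixth spanning 11 semitones is doubly augmented (the major sixth is 9).

doubly augmented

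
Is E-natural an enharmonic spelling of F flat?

Yes

E = pitch class 4 and Fb = pitch class 4 — the same pitch class, so they are enharmonic equivalents.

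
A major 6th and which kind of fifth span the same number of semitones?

doubly augmented

A major sixth spans 9 semitones.
A fifth spanning 9 semitones is doubly augmented (the perfect fifth is 7).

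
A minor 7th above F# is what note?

F up a major seventh is E, so the target letter is E.
From F#, a minor seventh is 10 semitones up: E.

E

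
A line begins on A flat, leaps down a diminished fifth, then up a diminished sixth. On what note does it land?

Bbb

A diminished fifth down from Ab is D (letter D, 6 semitones down).
A diminished sixth up from D is Bbb (letter B, 7 semitones up).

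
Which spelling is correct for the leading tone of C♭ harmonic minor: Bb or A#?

Each scale degree takes a distinct letter name. Degree 7 of a scale on C must use the letter B.
Bb and A# are enharmonically the same pitch, but only Bb uses the letter B, so it is the correct spelling here.

Bb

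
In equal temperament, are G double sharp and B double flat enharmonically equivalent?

Yes

G## is pitch class 9; Bbb is pitch class 9.
All spellings map to pitch class 9, so they are enharmonically equivalent.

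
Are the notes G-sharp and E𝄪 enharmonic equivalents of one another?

No

Two spellings are enharmonically equivalent only if they share a pitch class.
Here G# → 8, E## → 6; 6 ≠ 8, so they are not.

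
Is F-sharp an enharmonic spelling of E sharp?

No

Two spellings are enharmonically equivalent only if they share a pitch class.
Here F# → 6, E# → 5; 5 ≠ 6, so they are not.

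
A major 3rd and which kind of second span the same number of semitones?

doubly augmented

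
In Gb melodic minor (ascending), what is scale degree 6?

Eb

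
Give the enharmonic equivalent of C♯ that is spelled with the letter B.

B##

C# is pitch class 1. The letter B alone is pitch class 11.
To reach pitch class 1 from B requires an offset of +2 semitones, i.e. double sharp: B##.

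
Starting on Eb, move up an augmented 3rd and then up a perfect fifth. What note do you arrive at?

An augmented third up from Eb is G# (letter G, 5 semitones up).
A perfect fifth up from G# is D# (letter D, 7 semitones up).

D#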